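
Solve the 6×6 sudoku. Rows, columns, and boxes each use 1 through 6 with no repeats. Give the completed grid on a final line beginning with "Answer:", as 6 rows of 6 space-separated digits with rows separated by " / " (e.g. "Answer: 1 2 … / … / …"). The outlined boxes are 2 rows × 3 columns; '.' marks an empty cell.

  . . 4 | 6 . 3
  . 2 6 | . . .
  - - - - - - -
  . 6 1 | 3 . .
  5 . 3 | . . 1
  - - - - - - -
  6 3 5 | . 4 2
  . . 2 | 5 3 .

Step 1. [r1c5∈{1,2,5}] in row 1, 2 fits only at r1c5. So r1c5=2.
Step 2. [r1c1∈{1}] r1c1's peers cover all but 1 ⇒ r1c1=1.
Step 3. [r4c2∈{4}] r4c2 is down to just 4, so r4c2=4.
Step 4. [r3c5∈{5}] nothing but 5 survives at r3c5. So r3c5=5.
Step 5. [r2c4∈{1,4}] 4 has one home in col 4: r2c4 ⇒ r2c4=4.
Step 6. [r2c5∈{1}] r2c5's peers cover all but 1, so r2c5=1.
Step 7. [r3c1∈{2}] only 2 remains possible at r3c1 ⇒ r3c1=2.
Step 8. [r1c2∈{5}] r1c2's peers cover all but 5 ⇒ r1c2=5.
Step 9. [r2c6∈{5}] nothing but 5 survives at r2c6. So r2c6=5.
Step 10. [r2c1∈{3}] r2c1 is down to just 3, so r2c1=3.
Step 11. [r6c1∈{4}] nothing but 4 survives at r6c1 ⇒ r6c1=4.
Step 12. [r4c5∈{6}] only 6 remains possible at r4c5. So r4c5=6.
Step 13. [r4c4∈{2}] r4c4's peers cover all but 2, so r4c4=2.
Step 14. [r6c2∈{1}] r6c2's peers cover all but 1. So r6c2=1.
Step 15. [r5c4∈{1}] r5c4 is down to just 1, so r5c4=1.
Step 16. [r3c6∈{4}] r3c6 has the single candidate 4, so r3c6=4.
Step 17. [r6c6∈{6}] nothing but 6 survives at r6c6. So r6c6=6.

Answer: 1 5 4 6 2 3 / 3 2 6 4 1 5 / 2 6 1 3 5 4 / 5 4 3 2 6 1 / 6 3 5 1 4 2 / 4 1 2 5 3 6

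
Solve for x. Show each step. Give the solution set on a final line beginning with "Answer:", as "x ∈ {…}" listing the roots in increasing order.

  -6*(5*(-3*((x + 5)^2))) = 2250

Step 1. [-6*(5*(-3*((x + 5)^2))) = 2250] -6 out front; divide by -6, so div: 5*(-3*((x + 5)^2)) = -375.
Step 2. [5*(-3*((x + 5)^2)) = -375] divide by the outer 5 ⇒ div: -3*((x + 5)^2) = -75.
Step 3. [-3*((x + 5)^2) = -75] LHS = -3·(…); ÷-3 both sides. So div: (x + 5)^2 = 25.
Step 4. [(x + 5)^2 = 25] √ both sides: 25 ≥ 0 gives two branches ⇒ sqrt: x + 5 = 5 or -5.
Step 5. [x + 5 = 5 or -5] peel the +5: subtract 5 from each side. So sub: x = 0 or -10.

Answer: x ∈ {-10, 0}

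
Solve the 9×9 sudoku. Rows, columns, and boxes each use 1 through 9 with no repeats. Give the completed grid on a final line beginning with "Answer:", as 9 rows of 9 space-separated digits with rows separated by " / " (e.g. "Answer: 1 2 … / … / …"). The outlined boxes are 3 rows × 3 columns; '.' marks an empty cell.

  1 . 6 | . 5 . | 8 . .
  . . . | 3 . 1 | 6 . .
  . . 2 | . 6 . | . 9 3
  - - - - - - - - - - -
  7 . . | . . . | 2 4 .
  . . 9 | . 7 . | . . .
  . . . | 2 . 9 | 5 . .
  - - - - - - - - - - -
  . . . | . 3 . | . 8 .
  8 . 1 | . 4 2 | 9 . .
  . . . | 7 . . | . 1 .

Step 1. [r1c2∈{3,4,7,9}] across row 1, 3 lands solely at r1c2, so r1c2=3.
Step 2. [r8c8∈{3,5,6,7}] r8c8 is the only open cell in row 8 admitting 3 ⇒ r8c8=3.
Step 3. [r5c8∈{6}] nothing but 6 survives at r5c8, so r5c8=6.
Step 4. [r9c7∈{4}] r9c7 has the single candidate 4 ⇒ r9c7=4.
Step 5. [r2c8∈{2,5,7}] in col 8, 5 fits only at r2c8 ⇒ r2c8=5.
Step 6. [r7c7∈{7}] r7c7 has the single candidate 7, so r7c7=7.
Step 7. [r2c3∈{4,7,8}] col 3 places 7 nowhere but r2c3. So r2c3=7.
Step 8. [r7c4∈{1,5,6,9}] in row 7, 1 fits only at r7c4 ⇒ r7c4=1.
Step 9. [r9c5∈{8,9}] 9 has one home in box 8: r9c5. So r9c5=9.
Step 10. [r9c6∈{5,6,8}] in row 9, 8 fits only at r9c6 ⇒ r9c6=8.
Step 11. [r5c7∈{1,3}] in col 7, 3 fits only at r5c7, so r5c7=3.
Step 12. [r4c6∈{3,5,6}] r4c6 is the only open cell in col 6 admitting 3 ⇒ r4c6=3.
Step 13. [r7c6∈{5,6}] in col 6, 6 fits only at r7c6, so r7c6=6.
Step 14. [r5c6∈{4,5}] 5 has one home in col 6: r5c6, so r5c6=5.
Step 15. [r5c4∈{4,8}] 4 has one home in box 5: r5c4. So r5c4=4.
Step 16. [r3c4∈{8}] r3c4's peers cover all but 8, so r3c4=8.
Step 17. [r2c2∈{4,8,9}] row 2 places 8 nowhere but r2c2. So r2c2=8.
Step 18. [r7c2∈{2,4,5,9}] col 2 places 9 nowhere but r7c2 ⇒ r7c2=9.
Step 19. [r5c9∈{1,8}] row 5 places 8 nowhere but r5c9, so r5c9=8.
Step 20. [r5c2∈{1,2}] 1 has one home in row 5: r5c2. So r5c2=1.
Step 21. [r9c2∈{2,5,6}] col 2 places 2 nowhere but r9c2. So r9c2=2.
Step 22. [r7c9∈{2,5}] across row 7, 2 lands solely at r7c9, so r7c9=2.
Step 23. [r8c2∈{5,6,7}] in row 8, 7 fits only at r8c2. So r8c2=7.
Step 24. [r9c1∈{3,5,6}] across box 7, 6 lands solely at r9c1, so r9c1=6.
Step 25. [r9c3∈{3,5}] across row 9, 3 lands solely at r9c3 ⇒ r9c3=3.
Step 26. [r6c8∈{7}] r6c8 has the single candidate 7, so r6c8=7.
Step 27. [r6c9∈{1}] nothing but 1 survives at r6c9, so r6c9=1.
Step 28. [r1c9∈{4,7}] col 9 places 7 nowhere but r1c9, so r1c9=7.
Step 29. [r6c2∈{4,6}] across row 6, 6 lands solely at r6c2, so r6c2=6.
Step 30. [r3c2∈{4,5}] r3c2 is the only open cell in col 2 admitting 4 ⇒ r3c2=4.
Step 31. [r6c5∈{8}] only 8 remains possible at r6c5 ⇒ r6c5=8.
Step 32. [r6c3∈{4}] r6c3 is down to just 4. So r6c3=4.
Step 33. [r7c3∈{5}] nothing but 5 survives at r7c3, so r7c3=5.
Step 34. [r8c9∈{5,6}] across row 8, 6 lands solely at r8c9. So r8c9=6.
Step 35. [r3c1∈{5}] only 5 remains possible at r3c1, so r3c1=5.
Step 36. [r1c8∈{2}] r1c8 is down to just 2 ⇒ r1c8=2.
Step 37. [r8c4∈{5}] r8c4 is down to just 5, so r8c4=5.
Step 38. [r4c9∈{9}] r4c9 has the single candidate 9 ⇒ r4c9=9.
Step 39. [r2c9∈{4}] r2c9's peers cover all but 4 ⇒ r2c9=4.
Step 40. [r3c6∈{7}] r3c6 is down to just 7, so r3c6=7.
Step 41. [r2c5∈{2}] r2c5 is down to just 2 ⇒ r2c5=2.
Step 42. [r4c5∈{1}] r4c5 has the single candidate 1, so r4c5=1.
Step 43. [r7c1∈{4}] nothing but 4 survives at r7c1. So r7c1=4.
Step 44. [r4c2∈{5}] only 5 remains possible at r4c2, so r4c2=5.
Step 45. [r5c1∈{2}] r5c1 is down to just 2, so r5c1=2.
Step 46. [r1c4∈{9}] r1c4 has the single candidate 9. So r1c4=9.
Step 47. [r3c7∈{1}] r3c7's peers cover all but 1 ⇒ r3c7=1.
Step 48. [r6c1∈{3}] only 3 remains possible at r6c1, so r6c1=3.
Step 49. [r4c4∈{6}] r4c4's peers cover all but 6, so r4c4=6.
Step 50. [r1c6∈{4}] r1c6 has the single candidate 4, so r1c6=4.
Step 51. [r9c9∈{5}] r9c9 has the single candidate 5. So r9c9=5.
Step 52. [r4c3∈{8}] only 8 remains possible at r4c3. So r4c3=8.
Step 53. [r2c1∈{9}] r2c1's peers cover all but 9, so r2c1=9.

Answer: 1 3 6 9 5 4 8 2 7 / 9 8 7 3 2 1 6 5 4 / 5 4 2 8 6 7 1 9 3 / 7 5 8 6 1 3 2 4 9 / 2 1 9 4 7 5 3 6 8 / 3 6 4 2 8 9 5 7 1 / 4 9 5 1 3 6 7 8 2 / 8 7 1 5 4 2 9 3 6 / 6 2 3 7 9 8 4 1 5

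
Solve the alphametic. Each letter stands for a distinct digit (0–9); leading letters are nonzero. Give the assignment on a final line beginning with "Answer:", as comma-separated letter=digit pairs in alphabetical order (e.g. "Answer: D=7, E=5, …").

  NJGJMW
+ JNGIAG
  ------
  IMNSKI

Step 1. [col 1: W + G ≡ I (mod 10)] several values work for I in column 1 (W + G ≡ I (mod 10), carry-in 0); try I=8, so I=8.
Step 2. [col 1: W + G ≡ I (mod 10)] column 1 (W + G ≡ I (mod 10), carry-in 0) doesn't pin G yet; pick G=6 and continue, so G=6.
Step 3. [col 1: W + G ≡ I (mod 10)] in column 1 we have W+G≡I with carry-in 0; given G=6, I=8 and digits 6,8 already taken and all letters distinct, that pins W to 2, so W=2.
Step 4. [col 2: M + A ≡ K (mod 10)] column 2 (M + A ≡ K (mod 10), carry-in 0) doesn't pin K yet; pick K=0 and continue. So K=0.
Step 5. [col 2: M + A ≡ K (mod 10)] no forcing yet in column 2 (carry-in 0); M=9 is free and consistent — try it, so M=9.
Step 6. [col 2: M + A ≡ K (mod 10)] column 2 reads M+A+carry(0)=K with M=9, K=0; with digits 0,2,6,8,9 already taken and all letters distinct, the only value for A is 1, so A=1.
Step 7. [col 3: J + I ≡ S (mod 10)] several values work for S in column 3 (J + I ≡ S (mod 10), carry-in 1); try S=4 ⇒ S=4.
Step 8. [col 3: J + I ≡ S (mod 10)] from column 3 (I=8, S=4, carry-in 1, digits 0,1,2,4,6,8,9 already taken and all letters distinct): J must equal 5 ⇒ J=5.
Step 9. [col 4: G + G ≡ N (mod 10)] column 4 reads G+G+carry(1)=N with G=6; with digits 0,1,2,4,5,6,8,9 already taken and all letters distinct, the only value for N is 3. So N=3.

Answer: A=1, G=6, I=8, J=5, K=0, M=9, N=3, S=4, W=2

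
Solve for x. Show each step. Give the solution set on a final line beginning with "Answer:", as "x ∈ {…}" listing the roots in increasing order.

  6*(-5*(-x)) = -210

Step 1. [6*(-5*(-x)) = -210] divide by the outer 6 ⇒ div: -5*(-x) = -35.
Step 2. [-5*(-x) = -35] -5·(inner) — divide through by -5 ⇒ div: -x = 7.
Step 3. [-x = 7] leading − — multiply by −1. So neg: x = -7.

Answer: x ∈ {-7}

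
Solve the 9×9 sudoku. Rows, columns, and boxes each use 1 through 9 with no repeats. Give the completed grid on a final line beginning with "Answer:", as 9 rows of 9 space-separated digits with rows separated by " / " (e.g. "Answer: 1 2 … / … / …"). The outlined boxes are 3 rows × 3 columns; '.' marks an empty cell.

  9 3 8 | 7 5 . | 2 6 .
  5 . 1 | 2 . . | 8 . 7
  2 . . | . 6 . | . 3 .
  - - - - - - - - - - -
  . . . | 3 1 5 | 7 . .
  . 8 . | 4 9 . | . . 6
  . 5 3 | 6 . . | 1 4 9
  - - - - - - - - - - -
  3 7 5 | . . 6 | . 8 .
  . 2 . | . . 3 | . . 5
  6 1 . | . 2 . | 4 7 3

Step 1. [r3c2∈{4}] only 4 remains possible at r3c2. So r3c2=4.
Step 2. [r9c3∈{9}] r9c3 has the single candidate 9 ⇒ r9c3=9.
Step 3. [r9c6∈{8}] r9c6 has the single candidate 8. So r9c6=8.
Step 4. [r3c9∈{1}] only 1 remains possible at r3c9. So r3c9=1.
Step 5. [r7c7∈{9}] r7c7's peers cover all but 9 ⇒ r7c7=9.
Step 6. [r6c1∈{7}] only 7 remains possible at r6c1, so r6c1=7.
Step 7. [r8c3∈{4}] nothing but 4 survives at r8c3 ⇒ r8c3=4.
Step 8. [r4c8∈{2}] r4c8 has the single candidate 2, so r4c8=2.
Step 9. [r3c6∈{9}] r3c6 has the single candidate 9 ⇒ r3c6=9.
Step 10. [r2c6∈{4}] nothing but 4 survives at r2c6 ⇒ r2c6=4.
Step 11. [r4c3∈{6}] nothing but 6 survives at r4c3 ⇒ r4c3=6.
Step 12. [r6c6∈{2}] r6c6's peers cover all but 2 ⇒ r6c6=2.
Step 13. [r8c4∈{1,9}] r8c4 is the only open cell in row 8 admitting 9. So r8c4=9.
Step 14. [r3c7∈{5}] r3c7 is down to just 5. So r3c7=5.
Step 15. [r6c5∈{8}] r6c5 is down to just 8. So r6c5=8.
Step 16. [r5c8∈{5}] r5c8 is down to just 5, so r5c8=5.
Step 17. [r4c1∈{4}] r4c1's peers cover all but 4 ⇒ r4c1=4.
Step 18. [r1c6∈{1}] r1c6 has the single candidate 1. So r1c6=1.
Step 19. [r2c2∈{6}] r2c2's peers cover all but 6. So r2c2=6.
Step 20. [r3c4∈{8}] r3c4's peers cover all but 8. So r3c4=8.
Step 21. [r7c5∈{4}] r7c5's peers cover all but 4 ⇒ r7c5=4.
Step 22. [r9c4∈{5}] r9c4's peers cover all but 5, so r9c4=5.
Step 23. [r5c3∈{2}] r5c3's peers cover all but 2 ⇒ r5c3=2.
Step 24. [r5c1∈{1}] r5c1 is down to just 1. So r5c1=1.
Step 25. [r1c9∈{4}] nothing but 4 survives at r1c9. So r1c9=4.
Step 26. [r8c7∈{6}] nothing but 6 survives at r8c7 ⇒ r8c7=6.
Step 27. [r7c4∈{1}] r7c4's peers cover all but 1 ⇒ r7c4=1.
Step 28. [r8c5∈{7}] r8c5's peers cover all but 7 ⇒ r8c5=7.
Step 29. [r2c5∈{3}] r2c5 is down to just 3, so r2c5=3.
Step 30. [r4c9∈{8}] only 8 remains possible at r4c9 ⇒ r4c9=8.
Step 31. [r7c9∈{2}] nothing but 2 survives at r7c9 ⇒ r7c9=2.
Step 32. [r2c8∈{9}] only 9 remains possible at r2c8. So r2c8=9.
Step 33. [r5c7∈{3}] r5c7 is down to just 3 ⇒ r5c7=3.
Step 34. [r5c6∈{7}] r5c6's peers cover all but 7 ⇒ r5c6=7.
Step 35. [r8c1∈{8}] only 8 remains possible at r8c1, so r8c1=8.
Step 36. [r3c3∈{7}] r3c3 is down to just 7, so r3c3=7.
Step 37. [r4c2∈{9}] r4c2 has the single candidate 9 ⇒ r4c2=9.
Step 38. [r8c8∈{1}] only 1 remains possible at r8c8, so r8c8=1.

Answer: 9 3 8 7 5 1 2 6 4 / 5 6 1 2 3 4 8 9 7 / 2 4 7 8 6 9 5 3 1 / 4 9 6 3 1 5 7 2 8 / 1 8 2 4 9 7 3 5 6 / 7 5 3 6 8 2 1 4 9 / 3 7 5 1 4 6 9 8 2 / 8 2 4 9 7 3 6 1 5 / 6 1 9 5 2 8 4 7 3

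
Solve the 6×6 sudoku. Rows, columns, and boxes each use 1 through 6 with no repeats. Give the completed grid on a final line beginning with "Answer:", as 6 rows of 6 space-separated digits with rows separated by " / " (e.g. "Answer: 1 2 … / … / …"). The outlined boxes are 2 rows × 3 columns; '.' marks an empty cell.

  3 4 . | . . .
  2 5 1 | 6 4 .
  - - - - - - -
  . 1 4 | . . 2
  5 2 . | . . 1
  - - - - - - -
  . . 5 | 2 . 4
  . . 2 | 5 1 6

Step 1. [r4c3∈{3,6}] r4c3 is the only open cell in col 3 admitting 3. So r4c3=3.
Step 2. [r3c5∈{3,5,6}] 5 has one home in row 3: r3c5. So r3c5=5.
Step 3. [r5c2∈{3,6}] col 2 places 6 nowhere but r5c2 ⇒ r5c2=6.
Step 4. [r4c5∈{6}] nothing but 6 survives at r4c5 ⇒ r4c5=6.
Step 5. [r3c1∈{6}] nothing but 6 survives at r3c1 ⇒ r3c1=6.
Step 6. [r2c6∈{3}] r2c6's peers cover all but 3, so r2c6=3.
Step 7. [r5c1∈{1}] r5c1 has the single candidate 1, so r5c1=1.
Step 8. [r5c5∈{3}] r5c5's peers cover all but 3. So r5c5=3.
Step 9. [r6c1∈{4}] nothing but 4 survives at r6c1, so r6c1=4.
Step 10. [r3c4∈{3}] only 3 remains possible at r3c4. So r3c4=3.
Step 11. [r4c4∈{4}] r4c4 is down to just 4 ⇒ r4c4=4.
Step 12. [r1c6∈{5}] r1c6's peers cover all but 5 ⇒ r1c6=5.
Step 13. [r1c5∈{2}] only 2 remains possible at r1c5 ⇒ r1c5=2.
Step 14. [r1c4∈{1}] nothing but 1 survives at r1c4, so r1c4=1.
Step 15. [r6c2∈{3}] r6c2 is down to just 3 ⇒ r6c2=3.
Step 16. [r1c3∈{6}] nothing but 6 survives at r1c3 ⇒ r1c3=6.

Answer: 3 4 6 1 2 5 / 2 5 1 6 4 3 / 6 1 4 3 5 2 / 5 2 3 4 6 1 / 1 6 5 2 3 4 / 4 3 2 5 1 6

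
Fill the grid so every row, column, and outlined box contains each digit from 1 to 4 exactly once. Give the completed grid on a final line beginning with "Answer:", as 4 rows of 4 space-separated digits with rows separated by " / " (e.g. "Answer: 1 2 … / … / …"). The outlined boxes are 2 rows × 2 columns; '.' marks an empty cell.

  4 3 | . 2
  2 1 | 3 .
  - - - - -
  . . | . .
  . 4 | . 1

Step 1. [r3c3∈{2,4}] across col 3, 4 lands solely at r3c3 ⇒ r3c3=4.
Step 2. [r3c1∈{1,3}] across row 3, 1 lands solely at r3c1. So r3c1=1.
Step 3. [r1c3∈{1}] r1c3's peers cover all but 1 ⇒ r1c3=1.
Step 4. [r4c3∈{2}] r4c3 has the single candidate 2. So r4c3=2.
Step 5. [r4c1∈{3}] nothing but 3 survives at r4c1 ⇒ r4c1=3.
Step 6. [r2c4∈{4}] r2c4's peers cover all but 4 ⇒ r2c4=4.
Step 7. [r3c2∈{2}] r3c2's peers cover all but 2. So r3c2=2.
Step 8. [r3c4∈{3}] r3c4 is down to just 3 ⇒ r3c4=3.

Answer: 4 3 1 2 / 2 1 3 4 / 1 2 4 3 / 3 4 2 1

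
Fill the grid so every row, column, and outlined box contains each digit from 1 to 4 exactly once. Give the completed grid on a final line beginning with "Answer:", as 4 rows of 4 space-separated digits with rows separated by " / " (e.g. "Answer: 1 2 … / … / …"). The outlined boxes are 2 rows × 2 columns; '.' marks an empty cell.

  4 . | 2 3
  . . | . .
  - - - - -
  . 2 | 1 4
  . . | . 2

Step 1. [r3c1∈{3}] r3c1 has the single candidate 3. So r3c1=3.
Step 2. [r1c2∈{1}] nothing but 1 survives at r1c2, so r1c2=1.
Step 3. [r2c2∈{3}] r2c2's peers cover all but 3. So r2c2=3.
Step 4. [r2c3∈{4}] r2c3 has the single candidate 4 ⇒ r2c3=4.
Step 5. [r2c4∈{1}] r2c4 has the single candidate 1. So r2c4=1.
Step 6. [r4c3∈{3}] r4c3 is down to just 3. So r4c3=3.
Step 7. [r2c1∈{2}] r2c1 has the single candidate 2, so r2c1=2.
Step 8. [r4c1∈{1}] r4c1's peers cover all but 1, so r4c1=1.
Step 9. [r4c2∈{4}] nothing but 4 survives at r4c2, so r4c2=4.

Answer: 4 1 2 3 / 2 3 4 1 / 3 2 1 4 / 1 4 3 2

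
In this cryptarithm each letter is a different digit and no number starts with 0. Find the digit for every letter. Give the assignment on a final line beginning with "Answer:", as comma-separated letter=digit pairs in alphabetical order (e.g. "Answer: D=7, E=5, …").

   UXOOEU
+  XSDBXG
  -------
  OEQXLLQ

Step 1. [O] O is the leading digit of a 7-digit sum of two 6-digit numbers; the final carry is exactly 1 ⇒ O=1.
Step 2. [col 1: U + G ≡ Q (mod 10)] no forcing yet in column 1 (carry-in 0); G=9 is free and consistent — try it ⇒ G=9.
Step 3. [col 1: U + G ≡ Q (mod 10)] column 1 (U + G ≡ Q (mod 10), carry-in 0) doesn't pin U yet; pick U=4 and continue, so U=4.
Step 4. [col 1: U + G ≡ Q (mod 10)] column 1: given U=4, G=9, carry-in 0, and digits 1,4,9 already taken and all letters distinct, U+G≡Q (mod 10) forces Q=3. So Q=3.
Step 5. [col 2: E + X ≡ L (mod 10)] L=0 is one option consistent with column 2 (E + X ≡ L (mod 10), carry-in 1) — take it. So L=0.
Step 6. [col 2: E + X ≡ L (mod 10)] X=7 is one option consistent with column 2 (E + X ≡ L (mod 10), carry-in 1) — take it ⇒ X=7.
Step 7. [col 2: E + X ≡ L (mod 10)] from column 2 (X=7, L=0, carry-in 1, digits 0,1,3,4,7,9 already taken and all letters distinct): E must equal 2, so E=2.
Step 8. [col 3: O + B ≡ L (mod 10)] column 3 reads O+B+carry(1)=L with O=1, L=0; with digits 0,1,2,3,4,7,9 already taken and all letters distinct, the only value for B is 8. So B=8.
Step 9. [col 4: O + D ≡ X (mod 10)] in column 4 we have O+D≡X with carry-in 1; given O=1, X=7 and digits 0,1,2,3,4,7,8,9 already taken and all letters distinct, that pins D to 5. So D=5.
Step 10. [col 5: X + S ≡ Q (mod 10)] from column 5 (X=7, Q=3, carry-in 0, digits 0,1,2,3,4,5,7,8,9 already taken and all letters distinct): S must equal 6. So S=6.

Answer: B=8, D=5, E=2, G=9, L=0, O=1, Q=3, S=6, U=4, X=7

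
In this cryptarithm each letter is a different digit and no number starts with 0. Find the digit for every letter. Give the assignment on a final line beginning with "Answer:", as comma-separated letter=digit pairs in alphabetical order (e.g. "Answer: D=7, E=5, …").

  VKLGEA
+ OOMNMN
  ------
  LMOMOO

Step 1. [col 1: A + N ≡ O (mod 10)] several values work for O in column 1 (A + N ≡ O (mod 10), carry-in 0); try O=2. So O=2.
Step 2. [col 1: A + N ≡ O (mod 10)] several values work for A in column 1 (A + N ≡ O (mod 10), carry-in 0); try A=9, so A=9.
Step 3. [col 1: A + N ≡ O (mod 10)] column 1: given A=9, O=2, carry-in 0, and digits 2,9 already taken and all letters distinct, A+N≡O (mod 10) forces N=3 ⇒ N=3.
Step 4. [col 2: E + M ≡ O (mod 10)] column 2 (E + M ≡ O (mod 10), carry-in 1) doesn't pin E yet; pick E=7 and continue, so E=7.
Step 5. [col 2: E + M ≡ O (mod 10)] column 2 reads E+M+carry(1)=O with E=7, O=2; with digits 2,3,7,9 already taken and all letters distinct, the only value for M is 4 ⇒ M=4.
Step 6. [col 3: G + N ≡ M (mod 10)] column 3: given N=3, M=4, carry-in 1, and digits 2,3,4,7,9 already taken and all letters distinct, G+N≡M (mod 10) forces G=0, so G=0.
Step 7. [col 4: L + M ≡ O (mod 10)] in column 4 we have L+M≡O with carry-in 0; given M=4, O=2 and digits 0,2,3,4,7,9 already taken and all letters distinct, that pins L to 8, so L=8.
Step 8. [col 5: K + O ≡ M (mod 10)] column 5: given O=2, M=4, carry-in 1, and digits 0,2,3,4,7,8,9 already taken and all letters distinct, K+O≡M (mod 10) forces K=1 ⇒ K=1.
Step 9. [col 6: V + O ≡ L (mod 10)] from column 6 (O=2, L=8, carry-in 0, digits 0,1,2,3,4,7,8,9 already taken and all letters distinct): V must equal 6, so V=6.

Answer: A=9, E=7, G=0, K=1, L=8, M=4, N=3, O=2, V=6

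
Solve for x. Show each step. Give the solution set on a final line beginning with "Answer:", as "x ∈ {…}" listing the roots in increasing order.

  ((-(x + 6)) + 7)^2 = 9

Step 1. [((-(x + 6)) + 7)^2 = 9] 9 ≥ 0, LHS is (·)² — take ±√. So sqrt: (-(x + 6)) + 7 = 3 or -3.
Step 2. [(-(x + 6)) + 7 = 3 or -3] peel the +7: subtract 7 from each side, so sub: -(x + 6) = -4 or -10.
Step 3. [-(x + 6) = -4 or -10] flip signs both sides. So neg: x + 6 = 4 or 10.
Step 4. [x + 6 = 4 or 10] 6 comes off first (subtract 6), so sub: x = -2 or 4.

Answer: x ∈ {-2, 4}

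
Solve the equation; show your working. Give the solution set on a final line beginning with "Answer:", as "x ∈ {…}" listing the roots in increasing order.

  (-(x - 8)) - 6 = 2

Step 1. [(-(x - 8)) - 6 = 2] 6 comes off first (add 6). So sub: -(x - 8) = 8.
Step 2. [-(x - 8) = 8] flip signs both sides ⇒ neg: x - 8 = -8.
Step 3. [x - 8 = -8] peel the -8: add 8 from each side ⇒ sub: x = 0.

Answer: x ∈ {0}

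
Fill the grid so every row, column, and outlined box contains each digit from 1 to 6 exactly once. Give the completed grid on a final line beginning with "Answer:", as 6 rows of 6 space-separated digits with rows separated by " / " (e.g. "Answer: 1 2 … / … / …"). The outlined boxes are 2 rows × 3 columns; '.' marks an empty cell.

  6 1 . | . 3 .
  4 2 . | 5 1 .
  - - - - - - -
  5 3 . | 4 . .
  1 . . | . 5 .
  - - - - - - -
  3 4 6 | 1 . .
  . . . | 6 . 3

Step 1. [r3c3∈{2}] r3c3's peers cover all but 2 ⇒ r3c3=2.
Step 2. [r5c5∈{2}] nothing but 2 survives at r5c5, so r5c5=2.
Step 3. [r2c6∈{6}] r2c6's peers cover all but 6. So r2c6=6.
Step 4. [r1c4∈{2}] r1c4 has the single candidate 2 ⇒ r1c4=2.
Step 5. [r1c3∈{5}] r1c3's peers cover all but 5 ⇒ r1c3=5.
Step 6. [r2c3∈{3}] r2c3 has the single candidate 3, so r2c3=3.
Step 7. [r6c3∈{1}] r6c3 has the single candidate 1 ⇒ r6c3=1.
Step 8. [r6c2∈{5}] nothing but 5 survives at r6c2 ⇒ r6c2=5.
Step 9. [r6c1∈{2}] r6c1 is down to just 2 ⇒ r6c1=2.
Step 10. [r1c6∈{4}] r1c6's peers cover all but 4, so r1c6=4.
Step 11. [r5c6∈{5}] r5c6's peers cover all but 5 ⇒ r5c6=5.
Step 12. [r3c5∈{6}] only 6 remains possible at r3c5. So r3c5=6.
Step 13. [r4c6∈{2}] nothing but 2 survives at r4c6. So r4c6=2.
Step 14. [r4c3∈{4}] r4c3 is down to just 4, so r4c3=4.
Step 15. [r4c2∈{6}] r4c2 is down to just 6, so r4c2=6.
Step 16. [r6c5∈{4}] r6c5 has the single candidate 4 ⇒ r6c5=4.
Step 17. [r3c6∈{1}] only 1 remains possible at r3c6 ⇒ r3c6=1.
Step 18. [r4c4∈{3}] r4c4's peers cover all but 3. So r4c4=3.

Answer: 6 1 5 2 3 4 / 4 2 3 5 1 6 / 5 3 2 4 6 1 / 1 6 4 3 5 2 / 3 4 6 1 2 5 / 2 5 1 6 4 3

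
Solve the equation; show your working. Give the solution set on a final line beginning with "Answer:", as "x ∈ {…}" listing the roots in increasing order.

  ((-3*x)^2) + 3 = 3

Step 1. [((-3*x)^2) + 3 = 3] +3 is outermost — subtract 3 both sides. So sub: (-3*x)^2 = 0.
Step 2. [(-3*x)^2 = 0] 0 ≥ 0, LHS is (·)² — take ±√ ⇒ sqrt: -3*x = 0.
Step 3. [-3*x = 0] divide by the outer -3 ⇒ div: x = 0.

Answer: x ∈ {0}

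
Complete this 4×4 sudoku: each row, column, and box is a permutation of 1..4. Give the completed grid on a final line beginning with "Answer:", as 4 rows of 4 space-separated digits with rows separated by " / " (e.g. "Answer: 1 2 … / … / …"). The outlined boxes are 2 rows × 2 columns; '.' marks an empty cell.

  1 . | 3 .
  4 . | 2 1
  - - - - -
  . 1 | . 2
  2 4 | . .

Step 1. [r1c4∈{4}] r1c4's peers cover all but 4 ⇒ r1c4=4.
Step 2. [r4c4∈{3}] r4c4 has the single candidate 3, so r4c4=3.
Step 3. [r1c2∈{2}] only 2 remains possible at r1c2 ⇒ r1c2=2.
Step 4. [r3c3∈{4}] r3c3's peers cover all but 4. So r3c3=4.
Step 5. [r4c3∈{1}] r4c3's peers cover all but 1, so r4c3=1.
Step 6. [r3c1∈{3}] r3c1's peers cover all but 3. So r3c1=3.
Step 7. [r2c2∈{3}] r2c2's peers cover all but 3. So r2c2=3.

Answer: 1 2 3 4 / 4 3 2 1 / 3 1 4 2 / 2 4 1 3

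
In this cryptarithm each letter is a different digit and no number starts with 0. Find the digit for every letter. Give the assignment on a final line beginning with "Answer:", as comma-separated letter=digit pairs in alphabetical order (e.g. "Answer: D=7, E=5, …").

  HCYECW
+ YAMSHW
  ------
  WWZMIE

Step 1. [col 1: W + W ≡ E (mod 10)] column 1 (W + W ≡ E (mod 10), carry-in 0) doesn't pin E yet; pick E=6 and continue ⇒ E=6.
Step 2. [col 1: W + W ≡ E (mod 10)] several values work for W in column 1 (W + W ≡ E (mod 10), carry-in 0); try W=8. So W=8.
Step 3. [col 2: C + H ≡ I (mod 10)] column 2 (C + H ≡ I (mod 10), carry-in 1) doesn't pin H yet; pick H=3 and continue, so H=3.
Step 4. [col 2: C + H ≡ I (mod 10)] I=1 is one option consistent with column 2 (C + H ≡ I (mod 10), carry-in 1) — take it, so I=1.
Step 5. [col 2: C + H ≡ I (mod 10)] from column 2 (H=3, I=1, carry-in 1, digits 1,3,6,8 already taken and all letters distinct): C must equal 7. So C=7.
Step 6. [col 3: E + S ≡ M (mod 10)] S=2 is one option consistent with column 3 (E + S ≡ M (mod 10), carry-in 1) — take it ⇒ S=2.
Step 7. [col 3: E + S ≡ M (mod 10)] in column 3 we have E+S≡M with carry-in 1; given E=6, S=2 and digits 1,2,3,6,7,8 already taken and all letters distinct, that pins M to 9 ⇒ M=9.
Step 8. [col 4: Y + M ≡ Z (mod 10)] column 4 reads Y+M+carry(0)=Z with M=9; with digits 1,2,3,6,7,8,9 already taken and all letters distinct, the only value for Z is 4, so Z=4.
Step 9. [col 4: Y + M ≡ Z (mod 10)] column 4: given M=9, Z=4, carry-in 0, and digits 1,2,3,4,6,7,8,9 already taken and all letters distinct, Y+M≡Z (mod 10) forces Y=5, so Y=5.
Step 10. [col 5: C + A ≡ W (mod 10)] from column 5 (C=7, W=8, carry-in 1, digits 1,2,3,4,5,6,7,8,9 already taken and all letters distinct): A must equal 0. So A=0.

Answer: A=0, C=7, E=6, H=3, I=1, M=9, S=2, W=8, Y=5, Z=4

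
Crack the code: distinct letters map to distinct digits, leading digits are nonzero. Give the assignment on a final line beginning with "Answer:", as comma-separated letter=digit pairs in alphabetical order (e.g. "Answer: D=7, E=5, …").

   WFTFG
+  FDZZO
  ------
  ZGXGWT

Step 1. [col 1: G + O ≡ T (mod 10)] O=9 is one option consistent with column 1 (G + O ≡ T (mod 10), carry-in 0) — take it. So O=9.
Step 2. [col 1: G + O ≡ T (mod 10)] several values work for G in column 1 (G + O ≡ T (mod 10), carry-in 0); try G=5 ⇒ G=5.
Step 3. [col 1: G + O ≡ T (mod 10)] in column 1 we have G+O≡T with carry-in 0; given G=5, O=9 and digits 5,9 already taken and all letters distinct, that pins T to 4 ⇒ T=4.
Step 4. [col 2: F + Z ≡ W (mod 10)] several values work for Z in column 2 (F + Z ≡ W (mod 10), carry-in 1); try Z=1. So Z=1.
Step 5. [col 2: F + Z ≡ W (mod 10)] column 2 (F + Z ≡ W (mod 10), carry-in 1) doesn't pin F yet; pick F=6 and continue. So F=6.
Step 6. [col 2: F + Z ≡ W (mod 10)] in column 2 we have F+Z≡W with carry-in 1; given F=6, Z=1 and digits 1,4,5,6,9 already taken and all letters distinct, that pins W to 8, so W=8.
Step 7. [col 4: F + D ≡ X (mod 10)] in column 4 we have F+D≡X with carry-in 0; given F=6 and digits 1,4,5,6,8,9 already taken and all letters distinct, that pins D to 7, so D=7.
Step 8. [col 4: F + D ≡ X (mod 10)] column 4 reads F+D+carry(0)=X with F=6, D=7; with digits 1,4,5,6,7,8,9 already taken and all letters distinct, the only value for X is 3 ⇒ X=3.

Answer: D=7, F=6, G=5, O=9, T=4, W=8, X=3, Z=1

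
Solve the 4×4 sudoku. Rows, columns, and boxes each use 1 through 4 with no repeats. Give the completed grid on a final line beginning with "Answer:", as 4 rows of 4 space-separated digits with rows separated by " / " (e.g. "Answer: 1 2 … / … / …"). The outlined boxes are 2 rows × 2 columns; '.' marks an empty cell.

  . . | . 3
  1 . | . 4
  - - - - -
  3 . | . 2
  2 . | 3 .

Step 1. [r4c2∈{1,4}] r4c2 is the only open cell in row 4 admitting 4 ⇒ r4c2=4.
Step 2. [r1c3∈{1,2}] in row 1, 1 fits only at r1c3 ⇒ r1c3=1.
Step 3. [r1c2∈{2}] nothing but 2 survives at r1c2, so r1c2=2.
Step 4. [r3c3∈{4}] r3c3 has the single candidate 4 ⇒ r3c3=4.
Step 5. [r1c1∈{4}] nothing but 4 survives at r1c1, so r1c1=4.
Step 6. [r3c2∈{1}] r3c2 is down to just 1 ⇒ r3c2=1.
Step 7. [r2c3∈{2}] r2c3's peers cover all but 2. So r2c3=2.
Step 8. [r2c2∈{3}] r2c2 is down to just 3, so r2c2=3.
Step 9. [r4c4∈{1}] r4c4 is down to just 1. So r4c4=1.

Answer: 4 2 1 3 / 1 3 2 4 / 3 1 4 2 / 2 4 3 1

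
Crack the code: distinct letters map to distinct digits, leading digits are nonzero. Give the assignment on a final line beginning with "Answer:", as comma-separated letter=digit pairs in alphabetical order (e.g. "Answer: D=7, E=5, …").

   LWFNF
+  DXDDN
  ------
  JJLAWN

Step 1. [col 1: F + N ≡ N (mod 10)] in column 1 we have F+N≡N with carry-in 0; given nothing yet and all letters distinct, none taken yet, that pins F to 0 ⇒ F=0.
Step 2. [J] the sum has 6 digits but both addends have 5; that extra leading digit J is the final carry, namely 1 ⇒ J=1.
Step 3. [col 1: F + N ≡ N (mod 10)] column 1 (F + N ≡ N (mod 10), carry-in 0) doesn't pin N yet; pick N=9 and continue, so N=9.
Step 4. [col 2: N + D ≡ W (mod 10)] column 2 (N + D ≡ W (mod 10), carry-in 0) doesn't pin D yet; pick D=3 and continue. So D=3.
Step 5. [col 2: N + D ≡ W (mod 10)] in column 2 we have N+D≡W with carry-in 0; given N=9, D=3 and digits 0,1,3,9 already taken and all letters distinct, that pins W to 2. So W=2.
Step 6. [col 3: F + D ≡ A (mod 10)] from column 3 (F=0, D=3, carry-in 1, digits 0,1,2,3,9 already taken and all letters distinct): A must equal 4. So A=4.
Step 7. [col 4: W + X ≡ L (mod 10)] L=8 is one option consistent with column 4 (W + X ≡ L (mod 10), carry-in 0) — take it ⇒ L=8.
Step 8. [col 4: W + X ≡ L (mod 10)] column 4: given W=2, L=8, carry-in 0, and digits 0,1,2,3,4,8,9 already taken and all letters distinct, W+X≡L (mod 10) forces X=6, so X=6.

Answer: A=4, D=3, F=0, J=1, L=8, N=9, W=2, X=6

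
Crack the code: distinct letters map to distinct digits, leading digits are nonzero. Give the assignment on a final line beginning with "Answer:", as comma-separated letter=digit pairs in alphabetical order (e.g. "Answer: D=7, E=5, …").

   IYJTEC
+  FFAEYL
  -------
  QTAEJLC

Step 1. [col 1: C + L ≡ C (mod 10)] from column 1 (nothing yet, carry-in 0, all letters distinct, none taken yet): L must equal 0, so L=0.
Step 2. [col 1: C + L ≡ C (mod 10)] several values work for C in column 1 (C + L ≡ C (mod 10), carry-in 0); try C=2, so C=2.
Step 3. [col 2: E + Y ≡ L (mod 10)] no forcing yet in column 2 (carry-in 0); E=3 is free and consistent — try it. So E=3.
Step 4. [col 2: E + Y ≡ L (mod 10)] column 2: given E=3, L=0, carry-in 0, and digits 0,2,3 already taken and all letters distinct, E+Y≡L (mod 10) forces Y=7 ⇒ Y=7.
Step 5. [col 3: T + E ≡ J (mod 10)] several values work for J in column 3 (T + E ≡ J (mod 10), carry-in 1); try J=9 ⇒ J=9.
Step 6. [col 3: T + E ≡ J (mod 10)] from column 3 (E=3, J=9, carry-in 1, digits 0,2,3,7,9 already taken and all letters distinct): T must equal 5, so T=5.
Step 7. [Q] the sum has 7 digits but both addends have 6; that extra leading digit Q is the final carry, namely 1, so Q=1.
Step 8. [col 4: J + A ≡ E (mod 10)] in column 4 we have J+A≡E with carry-in 0; given J=9, E=3 and digits 0,1,2,3,5,7,9 already taken and all letters distinct, that pins A to 4 ⇒ A=4.
Step 9. [col 5: Y + F ≡ A (mod 10)] column 5 reads Y+F+carry(1)=A with Y=7, A=4; with digits 0,1,2,3,4,5,7,9 already taken and all letters distinct, the only value for F is 6, so F=6.
Step 10. [col 6: I + F ≡ T (mod 10)] from column 6 (F=6, T=5, carry-in 1, digits 0,1,2,3,4,5,6,7,9 already taken and all letters distinct): I must equal 8 ⇒ I=8.

Answer: A=4, C=2, E=3, F=6, I=8, J=9, L=0, Q=1, T=5, Y=7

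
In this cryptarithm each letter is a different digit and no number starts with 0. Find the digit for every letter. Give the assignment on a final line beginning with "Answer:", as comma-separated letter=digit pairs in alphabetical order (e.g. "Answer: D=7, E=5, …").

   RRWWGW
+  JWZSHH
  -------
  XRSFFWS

Step 1. [X] X is the leading digit of a 7-digit sum of two 6-digit numbers; the final carry is exactly 1, so X=1.
Step 2. [col 1: W + H ≡ S (mod 10)] H=7 is one option consistent with column 1 (W + H ≡ S (mod 10), carry-in 0) — take it. So H=7.
Step 3. [col 1: W + H ≡ S (mod 10)] column 1 (W + H ≡ S (mod 10), carry-in 0) doesn't pin S yet; pick S=5 and continue ⇒ S=5.
Step 4. [col 1: W + H ≡ S (mod 10)] from column 1 (H=7, S=5, carry-in 0, digits 1,5,7 already taken and all letters distinct): W must equal 8. So W=8.
Step 5. [col 2: G + H ≡ W (mod 10)] in column 2 we have G+H≡W with carry-in 1; given H=7, W=8 and digits 1,5,7,8 already taken and all letters distinct, that pins G to 0, so G=0.
Step 6. [col 3: W + S ≡ F (mod 10)] column 3 reads W+S+carry(0)=F with W=8, S=5; with digits 0,1,5,7,8 already taken and all letters distinct, the only value for F is 3, so F=3.
Step 7. [col 4: W + Z ≡ F (mod 10)] from column 4 (W=8, F=3, carry-in 1, digits 0,1,3,5,7,8 already taken and all letters distinct): Z must equal 4 ⇒ Z=4.
Step 8. [col 5: R + W ≡ S (mod 10)] column 5: given W=8, S=5, carry-in 1, and digits 0,1,3,4,5,7,8 already taken and all letters distinct, R+W≡S (mod 10) forces R=6. So R=6.
Step 9. [col 6: R + J ≡ R (mod 10)] in column 6 we have R+J≡R with carry-in 1; given R=6 and digits 0,1,3,4,5,6,7,8 already taken and all letters distinct, that pins J to 9 ⇒ J=9.

Answer: F=3, G=0, H=7, J=9, R=6, S=5, W=8, X=1, Z=4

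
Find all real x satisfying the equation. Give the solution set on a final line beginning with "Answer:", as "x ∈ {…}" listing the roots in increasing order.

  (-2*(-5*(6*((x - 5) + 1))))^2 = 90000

Step 1. [(-2*(-5*(6*((x - 5) + 1))))^2 = 90000] LHS squared, RHS 90000 ≥ 0: apply √ (±) ⇒ sqrt: -2*(-5*(6*((x - 5) + 1))) = 300 or -300.
Step 2. [-2*(-5*(6*((x - 5) + 1))) = 300 or -300] -2 out front; divide by -2. So div: -5*(6*((x - 5) + 1)) = -150 or 150.
Step 3. [-5*(6*((x - 5) + 1)) = -150 or 150] -5 out front; divide by -5, so div: 6*((x - 5) + 1) = 30 or -30.
Step 4. [6*((x - 5) + 1) = 30 or -30] 6 out front; divide by 6, so div: (x - 5) + 1 = 5 or -5.
Step 5. [(x - 5) + 1 = 5 or -5] subtract 1: x sits inside (… + 1), so sub: x - 5 = 4 or -6.
Step 6. [x - 5 = 4 or -6] the outer -5 inverts by adding 5, so sub: x = 9 or -1.

Answer: x ∈ {-1, 9}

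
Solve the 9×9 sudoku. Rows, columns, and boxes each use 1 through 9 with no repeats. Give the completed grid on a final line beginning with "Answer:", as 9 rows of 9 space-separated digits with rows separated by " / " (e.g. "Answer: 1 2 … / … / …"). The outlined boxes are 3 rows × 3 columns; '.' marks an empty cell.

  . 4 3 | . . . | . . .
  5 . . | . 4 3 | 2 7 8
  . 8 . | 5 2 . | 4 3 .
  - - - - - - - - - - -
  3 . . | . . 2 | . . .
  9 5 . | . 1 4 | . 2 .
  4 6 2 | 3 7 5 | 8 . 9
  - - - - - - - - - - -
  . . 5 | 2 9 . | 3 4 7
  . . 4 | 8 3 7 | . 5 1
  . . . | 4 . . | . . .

Step 1. [r3c9∈{6}] nothing but 6 survives at r3c9. So r3c9=6.
Step 2. [r7c2∈{1}] nothing but 1 survives at r7c2 ⇒ r7c2=1.
Step 3. [r4c3∈{1,7,8}] r4c3 is the only open cell in box 4 admitting 1. So r4c3=1.
Step 4. [r1c7∈{1,5,9}] 1 has one home in col 7: r1c7, so r1c7=1.
Step 5. [r5c4∈{6}] r5c4 is down to just 6, so r5c4=6.
Step 6. [r2c2∈{9}] only 9 remains possible at r2c2, so r2c2=9.
Step 7. [r9c3∈{6,7,8,9}] across col 3, 9 lands solely at r9c3. So r9c3=9.
Step 8. [r9c7∈{6}] only 6 remains possible at r9c7 ⇒ r9c7=6.
Step 9. [r1c1∈{2,6,7}] in row 1, 2 fits only at r1c1, so r1c1=2.
Step 10. [r1c6∈{6,8,9}] 8 has one home in col 6: r1c6. So r1c6=8.
Step 11. [r4c2∈{7}] r4c2 is down to just 7 ⇒ r4c2=7.
Step 12. [r9c1∈{7,8}] r9c1 is the only open cell in row 9 admitting 7. So r9c1=7.
Step 13. [r3c6∈{1,9}] across row 3, 9 lands solely at r3c6, so r3c6=9.
Step 14. [r4c7∈{5}] r4c7's peers cover all but 5 ⇒ r4c7=5.
Step 15. [r9c2∈{2,3}] in row 9, 3 fits only at r9c2, so r9c2=3.
Step 16. [r7c6∈{6}] r7c6 is down to just 6, so r7c6=6.
Step 17. [r3c3∈{7}] r3c3 is down to just 7, so r3c3=7.
Step 18. [r9c6∈{1}] r9c6's peers cover all but 1, so r9c6=1.
Step 19. [r9c9∈{2}] r9c9 has the single candidate 2. So r9c9=2.
Step 20. [r1c8∈{9}] only 9 remains possible at r1c8. So r1c8=9.
Step 21. [r5c3∈{8}] only 8 remains possible at r5c3 ⇒ r5c3=8.
Step 22. [r8c7∈{9}] nothing but 9 survives at r8c7. So r8c7=9.
Step 23. [r5c9∈{3}] r5c9 has the single candidate 3, so r5c9=3.
Step 24. [r8c2∈{2}] r8c2 has the single candidate 2 ⇒ r8c2=2.
Step 25. [r5c7∈{7}] r5c7's peers cover all but 7 ⇒ r5c7=7.
Step 26. [r6c8∈{1}] r6c8 has the single candidate 1 ⇒ r6c8=1.
Step 27. [r1c5∈{6}] r1c5 has the single candidate 6. So r1c5=6.
Step 28. [r8c1∈{6}] only 6 remains possible at r8c1 ⇒ r8c1=6.
Step 29. [r3c1∈{1}] r3c1's peers cover all but 1 ⇒ r3c1=1.
Step 30. [r4c8∈{6}] r4c8's peers cover all but 6. So r4c8=6.
Step 31. [r4c9∈{4}] r4c9 is down to just 4, so r4c9=4.
Step 32. [r1c9∈{5}] r1c9 has the single candidate 5. So r1c9=5.
Step 33. [r2c3∈{6}] nothing but 6 survives at r2c3 ⇒ r2c3=6.
Step 34. [r9c8∈{8}] r9c8's peers cover all but 8, so r9c8=8.
Step 35. [r2c4∈{1}] r2c4 has the single candidate 1, so r2c4=1.
Step 36. [r9c5∈{5}] r9c5 is down to just 5. So r9c5=5.
Step 37. [r7c1∈{8}] only 8 remains possible at r7c1 ⇒ r7c1=8.
Step 38. [r4c4∈{9}] r4c4's peers cover all but 9. So r4c4=9.
Step 39. [r1c4∈{7}] r1c4's peers cover all but 7. So r1c4=7.
Step 40. [r4c5∈{8}] only 8 remains possible at r4c5 ⇒ r4c5=8.

Answer: 2 4 3 7 6 8 1 9 5 / 5 9 6 1 4 3 2 7 8 / 1 8 7 5 2 9 4 3 6 / 3 7 1 9 8 2 5 6 4 / 9 5 8 6 1 4 7 2 3 / 4 6 2 3 7 5 8 1 9 / 8 1 5 2 9 6 3 4 7 / 6 2 4 8 3 7 9 5 1 / 7 3 9 4 5 1 6 8 2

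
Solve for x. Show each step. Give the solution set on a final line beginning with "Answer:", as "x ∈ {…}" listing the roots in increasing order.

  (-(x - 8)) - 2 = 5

Step 1. [(-(x - 8)) - 2 = 5] add 2: x sits inside (… - 2). So sub: -(x - 8) = 7.
Step 2. [-(x - 8) = 7] flip signs both sides ⇒ neg: x - 8 = -7.
Step 3. [x - 8 = -7] peel the -8: add 8 from each side, so sub: x = 1.

Answer: x ∈ {1}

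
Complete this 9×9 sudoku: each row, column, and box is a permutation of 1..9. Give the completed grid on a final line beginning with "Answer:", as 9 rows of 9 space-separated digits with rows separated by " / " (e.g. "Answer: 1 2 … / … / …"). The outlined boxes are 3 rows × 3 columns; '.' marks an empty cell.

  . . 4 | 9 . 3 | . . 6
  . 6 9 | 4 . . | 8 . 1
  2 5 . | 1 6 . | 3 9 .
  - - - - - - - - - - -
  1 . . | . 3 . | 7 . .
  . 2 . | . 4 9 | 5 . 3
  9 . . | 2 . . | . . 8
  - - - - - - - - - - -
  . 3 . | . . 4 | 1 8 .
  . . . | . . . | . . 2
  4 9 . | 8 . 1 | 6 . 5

Step 1. [r1c5∈{2,5,7,8}] 8 has one home in col 5: r1c5. So r1c5=8.
Step 2. [r1c1∈{7}] nothing but 7 survives at r1c1, so r1c1=7.
Step 3. [r3c6∈{7}] r3c6's peers cover all but 7 ⇒ r3c6=7.
Step 4. [r7c9∈{7,9}] col 9 places 7 nowhere but r7c9, so r7c9=7.
Step 5. [r8c3∈{1,5,6,7,8}] across col 3, 1 lands solely at r8c3 ⇒ r8c3=1.
Step 6. [r6c7∈{4}] r6c7 has the single candidate 4 ⇒ r6c7=4.
Step 7. [r4c6∈{5,6,8}] r4c6 is the only open cell in col 6 admitting 8 ⇒ r4c6=8.
Step 8. [r8c4∈{3,5,6,7}] in col 4, 3 fits only at r8c4 ⇒ r8c4=3.
Step 9. [r6c2∈{7}] r6c2 is down to just 7 ⇒ r6c2=7.
Step 10. [r2c6∈{2,5}] r2c6 is the only open cell in col 6 admitting 2. So r2c6=2.
Step 11. [r2c5∈{5}] r2c5 has the single candidate 5, so r2c5=5.
Step 12. [r7c5∈{2,9}] 9 has one home in row 7: r7c5, so r7c5=9.
Step 13. [r7c3∈{2,5,6}] row 7 places 2 nowhere but r7c3 ⇒ r7c3=2.
Step 14. [r5c8∈{1,6}] r5c8 is the only open cell in row 5 admitting 1. So r5c8=1.
Step 15. [r6c8∈{6}] only 6 remains possible at r6c8. So r6c8=6.
Step 16. [r8c6∈{5,6}] across col 6, 6 lands solely at r8c6. So r8c6=6.
Step 17. [r6c6∈{5}] r6c6 is down to just 5. So r6c6=5.
Step 18. [r7c1∈{5,6}] across row 7, 6 lands solely at r7c1 ⇒ r7c1=6.
Step 19. [r4c4∈{6}] nothing but 6 survives at r4c4 ⇒ r4c4=6.
Step 20. [r5c1∈{8}] nothing but 8 survives at r5c1, so r5c1=8.
Step 21. [r4c8∈{2}] r4c8 has the single candidate 2. So r4c8=2.
Step 22. [r9c5∈{2,7}] r9c5 is the only open cell in row 9 admitting 2 ⇒ r9c5=2.
Step 23. [r5c3∈{6}] r5c3 has the single candidate 6, so r5c3=6.
Step 24. [r6c5∈{1}] r6c5 has the single candidate 1 ⇒ r6c5=1.
Step 25. [r1c7∈{2}] r1c7's peers cover all but 2, so r1c7=2.
Step 26. [r8c5∈{7}] r8c5's peers cover all but 7 ⇒ r8c5=7.
Step 27. [r2c1∈{3}] only 3 remains possible at r2c1, so r2c1=3.
Step 28. [r9c3∈{7}] nothing but 7 survives at r9c3. So r9c3=7.
Step 29. [r3c3∈{8}] nothing but 8 survives at r3c3. So r3c3=8.
Step 30. [r4c9∈{9}] nothing but 9 survives at r4c9, so r4c9=9.
Step 31. [r1c2∈{1}] r1c2 has the single candidate 1. So r1c2=1.
Step 32. [r8c8∈{4}] r8c8's peers cover all but 4 ⇒ r8c8=4.
Step 33. [r5c4∈{7}] r5c4's peers cover all but 7, so r5c4=7.
Step 34. [r6c3∈{3}] only 3 remains possible at r6c3, so r6c3=3.
Step 35. [r8c7∈{9}] r8c7's peers cover all but 9, so r8c7=9.
Step 36. [r9c8∈{3}] r9c8 has the single candidate 3 ⇒ r9c8=3.
Step 37. [r8c2∈{8}] only 8 remains possible at r8c2 ⇒ r8c2=8.
Step 38. [r1c8∈{5}] r1c8 has the single candidate 5 ⇒ r1c8=5.
Step 39. [r4c2∈{4}] nothing but 4 survives at r4c2. So r4c2=4.
Step 40. [r2c8∈{7}] r2c8 is down to just 7. So r2c8=7.
Step 41. [r3c9∈{4}] only 4 remains possible at r3c9. So r3c9=4.
Step 42. [r4c3∈{5}] r4c3 is down to just 5, so r4c3=5.
Step 43. [r7c4∈{5}] nothing but 5 survives at r7c4 ⇒ r7c4=5.
Step 44. [r8c1∈{5}] nothing but 5 survives at r8c1 ⇒ r8c1=5.

Answer: 7 1 4 9 8 3 2 5 6 / 3 6 9 4 5 2 8 7 1 / 2 5 8 1 6 7 3 9 4 / 1 4 5 6 3 8 7 2 9 / 8 2 6 7 4 9 5 1 3 / 9 7 3 2 1 5 4 6 8 / 6 3 2 5 9 4 1 8 7 / 5 8 1 3 7 6 9 4 2 / 4 9 7 8 2 1 6 3 5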